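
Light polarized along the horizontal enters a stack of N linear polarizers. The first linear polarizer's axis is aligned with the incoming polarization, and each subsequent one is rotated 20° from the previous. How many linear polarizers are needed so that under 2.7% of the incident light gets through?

First polarizer is aligned with the polarization: full transmission.
Each further stage multiplies by cos²(20°) = 0.883.
After N polarizers: T = 0.883^(N−1). Require T < 0.027 ⇒ N−1 > ln(0.027)/ln(0.883) = 29.03, so N−1 ≥ 30 and N = 31.
Check: N=31 gives T = 0.02394 < 0.027; N=30 gives T = 0.02711.

N = 31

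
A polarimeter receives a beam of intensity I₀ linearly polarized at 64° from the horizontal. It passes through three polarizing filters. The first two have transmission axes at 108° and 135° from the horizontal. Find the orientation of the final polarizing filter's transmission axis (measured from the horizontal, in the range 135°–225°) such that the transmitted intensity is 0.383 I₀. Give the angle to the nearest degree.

θ ≈ 150°

By Malus's law, I₁ = I₀ cos²(108° − 64°) = I₀ cos²(44°) = 0.5174 I₀.
I₂ = I₁ cos²(135° − 108°) = 0.5174 I₀ · cos²(27°) = 0.4108 I₀.
Need I₃/I₀ = 0.383, so cos²(θ − 135°) = 0.383 / 0.4108 = 0.9323.
θ − 135° = arccos(√0.9323) = 15.1°, giving θ ≈ 135 + 15.1 = 150.1°.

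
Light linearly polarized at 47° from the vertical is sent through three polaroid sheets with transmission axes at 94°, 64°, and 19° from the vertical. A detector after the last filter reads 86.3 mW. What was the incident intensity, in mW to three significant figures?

I₀ ≈ 495 mW

By Malus's law, I₁ = I₀ cos²(94° − 47°) = I₀ cos²(47°) = 0.4651 I₀.
I₂ = I₁ cos²(64° − 94°) = 0.4651 I₀ · cos²(30°) = 0.3488 I₀.
I₃ = I₂ cos²(19° − 64°) = 0.3488 I₀ · cos²(45°) = 0.1744 I₀.
So 86.3 mW = 0.1744 I₀, giving I₀ = 86.3/0.1744 = 494.8 mW.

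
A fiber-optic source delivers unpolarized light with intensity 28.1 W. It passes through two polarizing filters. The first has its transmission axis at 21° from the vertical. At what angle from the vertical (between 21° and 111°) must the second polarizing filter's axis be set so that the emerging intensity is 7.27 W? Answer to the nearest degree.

θ ≈ 65°

Unpolarized light through the first polarizer → I₁ = ½ I₀, now polarized at 21°.
Target fraction: 7.27 / 28.1 W = 0.2587 of I₀.
Need I₂/I₀ = 0.2587, so cos²(θ − 21°) = 0.2587 / 0.5 = 0.5174.
θ − 21° = arccos(√0.5174) = 44.0°, giving θ ≈ 21 + 44.0 = 65.0°.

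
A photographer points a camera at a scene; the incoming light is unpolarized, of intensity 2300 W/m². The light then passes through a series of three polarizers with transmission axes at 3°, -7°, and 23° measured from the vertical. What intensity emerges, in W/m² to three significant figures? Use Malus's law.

I ≈ 836 W/m²

Unpolarized light through the first polarizer → I₁ = 2300 W/m²/2 = 1150 W/m², polarized at 3°.
I₂ = I₁ · cos²(10°) = 1150 · 0.9698 = 1115 W/m².
I₃ = I₂ · cos²(30°) = 1115 · 0.75 = 836.5 W/m².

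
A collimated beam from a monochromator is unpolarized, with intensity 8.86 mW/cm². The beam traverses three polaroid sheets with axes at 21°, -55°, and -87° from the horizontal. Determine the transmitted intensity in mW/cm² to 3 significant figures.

Unpolarized light through the first polarizer → I₁ = 8.86 mW/cm²/2 = 4.43 mW/cm², polarized at 21°.
I₂ = I₁ · cos²(76°) = 4.43 · 0.05853 = 0.2593 mW/cm².
I₃ = I₂ · cos²(32°) = 0.2593 · 0.7192 = 0.1865 mW/cm².

I ≈ 0.186 mW/cm²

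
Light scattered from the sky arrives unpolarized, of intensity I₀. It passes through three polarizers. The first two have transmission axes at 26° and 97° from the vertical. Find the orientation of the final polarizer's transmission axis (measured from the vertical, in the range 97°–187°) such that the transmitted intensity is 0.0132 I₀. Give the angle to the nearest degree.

θ ≈ 157°

Unpolarized light through the first polarizer → I₁ = ½ I₀, now polarized at 26°.
I₂ = I₁ cos²(97° − 26°) = 0.5 I₀ · cos²(71°) = 0.053 I₀.
Need I₃/I₀ = 0.0132, so cos²(θ − 97°) = 0.0132 / 0.053 = 0.2491.
θ − 97° = arccos(√0.2491) = 60.1°, giving θ ≈ 97 + 60.1 = 157.1°.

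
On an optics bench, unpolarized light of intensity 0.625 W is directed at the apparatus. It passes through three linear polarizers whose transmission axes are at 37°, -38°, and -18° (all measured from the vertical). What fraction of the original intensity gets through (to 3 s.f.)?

I/I₀ ≈ 0.0296

Unpolarized light through the first polarizer → I₁ = 0.625 W/2 = 0.3125 W, polarized at 37°.
I₂ = I₁ · cos²(75°) = 0.3125 · 0.06699 = 0.02093 W.
I₃ = I₂ · cos²(20°) = 0.02093 · 0.883 = 0.01848 W.
Transmitted fraction = 0.02958.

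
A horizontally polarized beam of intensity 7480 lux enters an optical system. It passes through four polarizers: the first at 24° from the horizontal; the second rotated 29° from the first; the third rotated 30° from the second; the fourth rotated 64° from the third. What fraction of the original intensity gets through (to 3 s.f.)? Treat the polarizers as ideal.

I/I₀ ≈ 0.0920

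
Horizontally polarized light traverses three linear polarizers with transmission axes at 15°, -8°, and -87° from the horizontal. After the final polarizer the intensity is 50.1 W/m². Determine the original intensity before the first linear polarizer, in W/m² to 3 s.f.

I₀ ≈ 1740 W/m²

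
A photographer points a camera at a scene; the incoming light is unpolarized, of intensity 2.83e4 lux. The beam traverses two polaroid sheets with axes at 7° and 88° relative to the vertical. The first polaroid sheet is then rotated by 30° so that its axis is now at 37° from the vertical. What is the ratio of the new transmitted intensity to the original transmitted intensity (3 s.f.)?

I_new/I_old ≈ 16.2

Before rotation:
Unpolarized light through the first polarizer → I₁ = ½ I₀, now polarized at 7°.
I₂ = I₁ cos²(88° − 7°) = 0.5 I₀ · cos²(81°) = 0.01224 I₀.
After rotation:
Unpolarized light through the first polarizer → I₁ = ½ I₀, now polarized at 37°.
I₂ = I₁ cos²(88° − 37°) = 0.5 I₀ · cos²(51°) = 0.198 I₀.
Ratio = 0.198 / 0.01224 = 16.18.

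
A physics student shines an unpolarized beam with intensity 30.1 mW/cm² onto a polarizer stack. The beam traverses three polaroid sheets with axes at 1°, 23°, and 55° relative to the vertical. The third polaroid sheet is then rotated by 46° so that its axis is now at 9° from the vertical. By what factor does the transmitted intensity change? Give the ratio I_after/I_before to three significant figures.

Before rotation:
Unpolarized light through the first polarizer → I₁ = ½ I₀, now polarized at 1°.
I₂ = I₁ cos²(23° − 1°) = 0.5 I₀ · cos²(22°) = 0.4298 I₀.
I₃ = I₂ cos²(55° − 23°) = 0.4298 I₀ · cos²(32°) = 0.3091 I₀.
After rotation:
Unpolarized light through the first polarizer → I₁ = ½ I₀, now polarized at 1°.
I₂ = I₁ cos²(23° − 1°) = 0.5 I₀ · cos²(22°) = 0.4298 I₀.
I₃ = I₂ cos²(9° − 23°) = 0.4298 I₀ · cos²(14°) = 0.4047 I₀.
Ratio = 0.4047 / 0.3091 = 1.309.

I_new/I_old ≈ 1.31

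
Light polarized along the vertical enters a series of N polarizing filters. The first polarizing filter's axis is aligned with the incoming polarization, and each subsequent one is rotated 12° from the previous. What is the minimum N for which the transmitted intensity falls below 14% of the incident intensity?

First polarizer is aligned with the polarization: full transmission.
Each further stage multiplies by cos²(12°) = 0.9568.
After N polarizers: T = 0.9568^(N−1). Require T < 0.14 ⇒ N−1 > ln(0.14)/ln(0.9568) = 44.49, so N−1 ≥ 45 and N = 46.
Check: N=46 gives T = 0.1369 < 0.14; N=45 gives T = 0.1431.

N = 46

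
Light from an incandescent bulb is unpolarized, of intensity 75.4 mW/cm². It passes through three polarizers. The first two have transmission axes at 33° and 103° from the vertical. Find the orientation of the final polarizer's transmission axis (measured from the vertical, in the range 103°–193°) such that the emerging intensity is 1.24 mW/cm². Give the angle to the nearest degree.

θ ≈ 161°

Unpolarized light through the first polarizer → I₁ = ½ I₀, now polarized at 33°.
I₂ = I₁ cos²(103° − 33°) = 0.5 I₀ · cos²(70°) = 0.05849 I₀.
Target fraction: 1.24 / 75.4 mW/cm² = 0.01645 of I₀.
Need I₃/I₀ = 0.01645, so cos²(θ − 103°) = 0.01645 / 0.05849 = 0.2812.
θ − 103° = arccos(√0.2812) = 58.0°, giving θ ≈ 103 + 58.0 = 161.0°.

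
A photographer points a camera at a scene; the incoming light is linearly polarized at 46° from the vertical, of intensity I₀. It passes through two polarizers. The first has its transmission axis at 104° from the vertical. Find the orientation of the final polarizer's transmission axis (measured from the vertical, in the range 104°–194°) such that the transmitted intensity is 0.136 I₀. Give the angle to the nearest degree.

θ ≈ 150°

I₁ = I₀ cos²(104° − 46°) = I₀ cos²(58°) = 0.2808 I₀.
Need I₂/I₀ = 0.136, so cos²(θ − 104°) = 0.136 / 0.2808 = 0.4843.
θ − 104° = arccos(√0.4843) = 45.9°, giving θ ≈ 104 + 45.9 = 149.9°.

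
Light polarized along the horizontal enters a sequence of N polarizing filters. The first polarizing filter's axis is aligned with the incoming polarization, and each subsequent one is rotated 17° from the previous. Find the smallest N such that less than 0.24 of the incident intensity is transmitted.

N = 17

First polarizer is aligned with the polarization: full transmission.
Each further stage multiplies by cos²(17°) = 0.9145.
After N polarizers: T = 0.9145^(N−1). Require T < 0.24 ⇒ N−1 > ln(0.24)/ln(0.9145) = 15.97, so N−1 ≥ 16 and N = 17.
Check: N=17 gives T = 0.2394 < 0.24; N=16 gives T = 0.2618.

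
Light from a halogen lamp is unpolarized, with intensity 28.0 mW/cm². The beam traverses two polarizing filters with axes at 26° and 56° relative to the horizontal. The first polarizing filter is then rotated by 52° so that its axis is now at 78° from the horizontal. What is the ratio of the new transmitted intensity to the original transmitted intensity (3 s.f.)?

I_new/I_old ≈ 1.15

Before rotation:
Unpolarized light through the first polarizer → I₁ = ½ I₀, now polarized at 26°.
I₂ = I₁ cos²(56° − 26°) = 0.5 I₀ · cos²(30°) = 0.375 I₀.
After rotation:
Unpolarized light through the first polarizer → I₁ = ½ I₀, now polarized at 78°.
I₂ = I₁ cos²(56° − 78°) = 0.5 I₀ · cos²(22°) = 0.4298 I₀.
Ratio = 0.4298 / 0.375 = 1.146.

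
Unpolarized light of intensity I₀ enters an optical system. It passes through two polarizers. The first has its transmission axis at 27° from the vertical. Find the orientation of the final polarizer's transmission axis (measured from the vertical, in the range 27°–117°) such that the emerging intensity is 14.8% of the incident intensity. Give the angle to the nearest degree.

Unpolarized light through the first polarizer → I₁ = ½ I₀, now polarized at 27°.
Need I₂/I₀ = 0.148, so cos²(θ − 27°) = 0.148 / 0.5 = 0.296.
θ − 27° = arccos(√0.296) = 57.0°, giving θ ≈ 27 + 57.0 = 84.0°.

θ ≈ 84°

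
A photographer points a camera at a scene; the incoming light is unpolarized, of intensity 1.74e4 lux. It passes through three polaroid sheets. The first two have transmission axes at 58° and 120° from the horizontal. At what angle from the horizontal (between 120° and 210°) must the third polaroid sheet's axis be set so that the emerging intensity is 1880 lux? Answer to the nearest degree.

Unpolarized light through the first polarizer → I₁ = ½ I₀, now polarized at 58°.
I₂ = I₁ cos²(120° − 58°) = 0.5 I₀ · cos²(62°) = 0.1102 I₀.
Target fraction: 1880 / 1.74e4 lux = 0.108 of I₀.
Need I₃/I₀ = 0.108, so cos²(θ − 120°) = 0.108 / 0.1102 = 0.9804.
θ − 120° = arccos(√0.9804) = 8.0°, giving θ ≈ 120 + 8.0 = 128.0°.

θ ≈ 128°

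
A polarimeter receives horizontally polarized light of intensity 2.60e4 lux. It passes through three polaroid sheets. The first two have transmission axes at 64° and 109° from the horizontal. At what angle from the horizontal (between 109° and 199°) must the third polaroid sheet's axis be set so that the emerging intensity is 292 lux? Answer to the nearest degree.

By Malus's law, I₁ = I₀ cos²(64° − 0°) = I₀ cos²(64°) = 0.1922 I₀.
I₂ = I₁ cos²(109° − 64°) = 0.1922 I₀ · cos²(45°) = 0.09608 I₀.
Target fraction: 292 / 2.60e4 lux = 0.01123 of I₀.
Need I₃/I₀ = 0.01123, so cos²(θ − 109°) = 0.01123 / 0.09608 = 0.1169.
θ − 109° = arccos(√0.1169) = 70.0°, giving θ ≈ 109 + 70.0 = 179.0°.

θ ≈ 179°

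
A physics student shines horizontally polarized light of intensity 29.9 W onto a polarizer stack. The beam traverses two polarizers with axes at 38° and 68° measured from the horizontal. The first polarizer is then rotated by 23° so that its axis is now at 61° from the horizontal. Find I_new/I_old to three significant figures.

Before rotation:
I₁ = I₀ cos²(38° − 0°) = I₀ cos²(38°) = 0.621 I₀.
I₂ = I₁ cos²(68° − 38°) = 0.621 I₀ · cos²(30°) = 0.4657 I₀.
After rotation:
I₁ = I₀ cos²(61° − 0°) = I₀ cos²(61°) = 0.235 I₀.
I₂ = I₁ cos²(68° − 61°) = 0.235 I₀ · cos²(7°) = 0.2315 I₀.
Ratio = 0.2315 / 0.4657 = 0.4972.

I_new/I_old ≈ 0.497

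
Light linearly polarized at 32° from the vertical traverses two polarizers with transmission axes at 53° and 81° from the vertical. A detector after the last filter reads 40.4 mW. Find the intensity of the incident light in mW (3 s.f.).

I₁ = I₀ cos²(53° − 32°) = I₀ cos²(21°) = 0.8716 I₀.
I₂ = I₁ cos²(81° − 53°) = 0.8716 I₀ · cos²(28°) = 0.6795 I₀.
So 40.4 mW = 0.6795 I₀, giving I₀ = 40.4/0.6795 = 59.46 mW.

I₀ ≈ 59.5 mW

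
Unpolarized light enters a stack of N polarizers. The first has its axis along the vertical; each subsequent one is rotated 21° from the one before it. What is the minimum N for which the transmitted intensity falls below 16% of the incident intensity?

First polarizer halves the unpolarized light: factor 1/2.
Each further stage multiplies by cos²(21°) = 0.8716.
After N polarizers: T = 0.5·0.8716^(N−1). Require T < 0.16 ⇒ N−1 > ln(0.16/0.5)/ln(0.8716) = 8.29, so N−1 ≥ 9 and N = 10.
Check: N=10 gives T = 0.1451 < 0.16; N=9 gives T = 0.1665.

N = 10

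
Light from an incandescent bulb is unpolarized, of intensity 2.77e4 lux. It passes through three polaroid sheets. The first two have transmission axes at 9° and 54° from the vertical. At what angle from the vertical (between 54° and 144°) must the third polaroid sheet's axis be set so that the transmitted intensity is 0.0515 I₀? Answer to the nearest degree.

θ ≈ 117°

Unpolarized light through the first polarizer → I₁ = ½ I₀, now polarized at 9°.
I₂ = I₁ cos²(54° − 9°) = 0.5 I₀ · cos²(45°) = 0.25 I₀.
Need I₃/I₀ = 0.0515, so cos²(θ − 54°) = 0.0515 / 0.25 = 0.206.
θ − 54° = arccos(√0.206) = 63.0°, giving θ ≈ 54 + 63.0 = 117.0°.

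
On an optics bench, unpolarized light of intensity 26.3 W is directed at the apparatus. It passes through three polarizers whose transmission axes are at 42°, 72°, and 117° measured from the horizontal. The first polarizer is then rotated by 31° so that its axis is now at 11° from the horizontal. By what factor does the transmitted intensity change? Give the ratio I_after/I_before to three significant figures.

I_new/I_old ≈ 0.313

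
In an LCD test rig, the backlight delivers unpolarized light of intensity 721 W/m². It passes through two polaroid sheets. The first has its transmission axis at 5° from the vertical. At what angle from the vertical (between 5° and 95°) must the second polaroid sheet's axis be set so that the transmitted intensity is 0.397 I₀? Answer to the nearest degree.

θ ≈ 32°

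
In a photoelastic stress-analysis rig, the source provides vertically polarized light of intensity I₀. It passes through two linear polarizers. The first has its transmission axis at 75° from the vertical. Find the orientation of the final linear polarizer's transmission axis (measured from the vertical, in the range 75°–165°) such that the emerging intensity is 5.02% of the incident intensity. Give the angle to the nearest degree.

I₁ = I₀ cos²(75° − 0°) = I₀ cos²(75°) = 0.06699 I₀.
Need I₂/I₀ = 0.0502, so cos²(θ − 75°) = 0.0502 / 0.06699 = 0.7494.
θ − 75° = arccos(√0.7494) = 30.0°, giving θ ≈ 75 + 30.0 = 105.0°.

θ ≈ 105°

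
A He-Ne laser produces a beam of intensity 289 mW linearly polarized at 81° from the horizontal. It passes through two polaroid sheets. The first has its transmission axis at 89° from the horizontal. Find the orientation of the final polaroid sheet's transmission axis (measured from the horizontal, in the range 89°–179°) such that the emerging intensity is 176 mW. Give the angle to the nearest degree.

θ ≈ 127°

I₁ = I₀ cos²(89° − 81°) = I₀ cos²(8°) = 0.9806 I₀.
Target fraction: 176 / 289 mW = 0.609 of I₀.
Need I₂/I₀ = 0.609, so cos²(θ − 89°) = 0.609 / 0.9806 = 0.621.
θ − 89° = arccos(√0.621) = 38.0°, giving θ ≈ 89 + 38.0 = 127.0°.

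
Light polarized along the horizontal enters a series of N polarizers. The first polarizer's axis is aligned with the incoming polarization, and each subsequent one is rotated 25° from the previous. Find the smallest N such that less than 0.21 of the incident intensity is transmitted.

First polarizer is aligned with the polarization: full transmission.
Each further stage multiplies by cos²(25°) = 0.8214.
After N polarizers: T = 0.8214^(N−1). Require T < 0.21 ⇒ N−1 > ln(0.21)/ln(0.8214) = 7.93, so N−1 ≥ 8 and N = 9.
Check: N=9 gives T = 0.2072 < 0.21; N=8 gives T = 0.2523.

N = 9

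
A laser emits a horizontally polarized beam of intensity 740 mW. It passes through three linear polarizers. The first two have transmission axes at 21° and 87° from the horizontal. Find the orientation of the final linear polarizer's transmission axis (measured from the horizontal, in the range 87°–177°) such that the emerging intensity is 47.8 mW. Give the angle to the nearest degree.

I₁ = I₀ cos²(21° − 0°) = I₀ cos²(21°) = 0.8716 I₀.
I₂ = I₁ cos²(87° − 21°) = 0.8716 I₀ · cos²(66°) = 0.1442 I₀.
Target fraction: 47.8 / 740 mW = 0.06459 of I₀.
Need I₃/I₀ = 0.06459, so cos²(θ − 87°) = 0.06459 / 0.1442 = 0.448.
θ − 87° = arccos(√0.448) = 48.0°, giving θ ≈ 87 + 48.0 = 135.0°.

θ ≈ 135°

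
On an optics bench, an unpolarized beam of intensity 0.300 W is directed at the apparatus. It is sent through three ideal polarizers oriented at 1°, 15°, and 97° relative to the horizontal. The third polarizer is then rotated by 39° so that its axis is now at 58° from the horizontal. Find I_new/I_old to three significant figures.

I_new/I_old ≈ 27.6

Before rotation:
Unpolarized light through the first polarizer → I₁ = ½ I₀, now polarized at 1°.
I₂ = I₁ cos²(15° − 1°) = 0.5 I₀ · cos²(14°) = 0.4707 I₀.
I₃ = I₂ cos²(97° − 15°) = 0.4707 I₀ · cos²(82°) = 0.009118 I₀.
After rotation:
Unpolarized light through the first polarizer → I₁ = ½ I₀, now polarized at 1°.
I₂ = I₁ cos²(15° − 1°) = 0.5 I₀ · cos²(14°) = 0.4707 I₀.
I₃ = I₂ cos²(58° − 15°) = 0.4707 I₀ · cos²(43°) = 0.2518 I₀.
Ratio = 0.2518 / 0.009118 = 27.61.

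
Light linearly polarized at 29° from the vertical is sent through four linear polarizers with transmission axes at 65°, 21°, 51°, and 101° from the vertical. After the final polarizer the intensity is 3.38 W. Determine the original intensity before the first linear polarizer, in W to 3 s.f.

I₁ = I₀ cos²(65° − 29°) = I₀ cos²(36°) = 0.6545 I₀.
I₂ = I₁ cos²(21° − 65°) = 0.6545 I₀ · cos²(44°) = 0.3387 I₀.
I₃ = I₂ cos²(51° − 21°) = 0.3387 I₀ · cos²(30°) = 0.254 I₀.
I₄ = I₃ cos²(101° − 51°) = 0.254 I₀ · cos²(50°) = 0.1049 I₀.
So 3.38 W = 0.1049 I₀, giving I₀ = 3.38/0.1049 = 32.21 W.

I₀ ≈ 32.2 W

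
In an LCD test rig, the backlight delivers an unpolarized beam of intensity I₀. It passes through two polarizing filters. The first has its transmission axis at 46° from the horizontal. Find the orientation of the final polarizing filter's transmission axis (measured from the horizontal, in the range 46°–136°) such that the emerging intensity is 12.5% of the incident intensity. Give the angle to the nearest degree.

Unpolarized light through the first polarizer → I₁ = ½ I₀, now polarized at 46°.
Need I₂/I₀ = 0.125, so cos²(θ − 46°) = 0.125 / 0.5 = 0.25.
θ − 46° = arccos(√0.25) = 60.0°, giving θ ≈ 46 + 60.0 = 106.0°.

θ ≈ 106°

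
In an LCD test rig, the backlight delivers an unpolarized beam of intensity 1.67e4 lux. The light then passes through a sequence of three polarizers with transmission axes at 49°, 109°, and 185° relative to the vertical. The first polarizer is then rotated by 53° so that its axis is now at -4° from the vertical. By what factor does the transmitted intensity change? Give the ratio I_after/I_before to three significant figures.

I_new/I_old ≈ 0.611

Before rotation:
Unpolarized light through the first polarizer → I₁ = ½ I₀, now polarized at 49°.
I₂ = I₁ cos²(109° − 49°) = 0.5 I₀ · cos²(60°) = 0.125 I₀.
I₃ = I₂ cos²(185° − 109°) = 0.125 I₀ · cos²(76°) = 0.007316 I₀.
After rotation:
Unpolarized light through the first polarizer → I₁ = ½ I₀, now polarized at -4°.
Angle between axes 1 and 2: 67°. I₂ = 0.5 I₀ · cos²(67°) = 0.07634 I₀.
I₃ = I₂ cos²(185° − 109°) = 0.07634 I₀ · cos²(76°) = 0.004468 I₀.
Ratio = 0.004468 / 0.007316 = 0.6107.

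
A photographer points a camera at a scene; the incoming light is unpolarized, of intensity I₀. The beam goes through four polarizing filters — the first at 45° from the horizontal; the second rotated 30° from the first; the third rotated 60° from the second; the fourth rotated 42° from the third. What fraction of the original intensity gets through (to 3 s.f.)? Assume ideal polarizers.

≈ 0.0518 I₀

Unpolarized light through the first polarizer → I₁ = ½ I₀, now polarized at 45°.
I₂ = I₁ cos²(30°) = 0.5 · 0.75 I₀ = 0.375 I₀.
I₃ = I₂ cos²(60°) = 0.375 · 0.25 I₀ = 0.09375 I₀.
I₄ = I₃ cos²(42°) = 0.09375 · 0.5523 I₀ = 0.05177 I₀.
Transmitted fraction = 0.05177.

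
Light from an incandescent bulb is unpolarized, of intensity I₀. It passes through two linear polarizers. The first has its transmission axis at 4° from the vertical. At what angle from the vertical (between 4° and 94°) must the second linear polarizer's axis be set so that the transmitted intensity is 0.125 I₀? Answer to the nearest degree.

θ ≈ 64°

Unpolarized light through the first polarizer → I₁ = ½ I₀, now polarized at 4°.
Need I₂/I₀ = 0.125, so cos²(θ − 4°) = 0.125 / 0.5 = 0.25.
θ − 4° = arccos(√0.25) = 60.0°, giving θ ≈ 4 + 60.0 = 64.0°.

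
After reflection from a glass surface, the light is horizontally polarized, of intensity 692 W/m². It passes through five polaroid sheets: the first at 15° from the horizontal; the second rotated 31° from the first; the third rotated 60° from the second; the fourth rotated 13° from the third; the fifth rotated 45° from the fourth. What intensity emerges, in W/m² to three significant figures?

I ≈ 56.3 W/m²

I₁ = 692 W/m² · cos²(15°) = 645.6 W/m².
I₂ = I₁ · cos²(31°) = 645.6 · 0.7347 = 474.4 W/m².
I₃ = I₂ · cos²(60°) = 474.4 · 0.25 = 118.6 W/m².
I₄ = I₃ · cos²(13°) = 118.6 · 0.9494 = 112.6 W/m².
I₅ = I₄ · cos²(45°) = 112.6 · 0.5 = 56.3 W/m².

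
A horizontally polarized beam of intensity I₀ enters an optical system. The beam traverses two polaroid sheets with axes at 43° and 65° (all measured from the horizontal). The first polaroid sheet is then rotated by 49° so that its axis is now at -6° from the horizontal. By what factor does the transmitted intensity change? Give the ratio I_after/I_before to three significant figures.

I_new/I_old ≈ 0.228

Before rotation:
I₁ = I₀ cos²(43° − 0°) = I₀ cos²(43°) = 0.5349 I₀.
I₂ = I₁ cos²(65° − 43°) = 0.5349 I₀ · cos²(22°) = 0.4598 I₀.
After rotation:
I₁ = I₀ cos²(-6° − 0°) = I₀ cos²(6°) = 0.9891 I₀.
I₂ = I₁ cos²(65° + 6°) = 0.9891 I₀ · cos²(71°) = 0.1048 I₀.
Ratio = 0.1048 / 0.4598 = 0.228.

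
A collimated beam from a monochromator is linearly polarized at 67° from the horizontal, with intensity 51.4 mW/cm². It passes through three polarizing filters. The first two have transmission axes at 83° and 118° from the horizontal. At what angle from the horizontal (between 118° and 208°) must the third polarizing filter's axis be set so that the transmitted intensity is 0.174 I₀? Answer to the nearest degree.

I₁ = I₀ cos²(83° − 67°) = I₀ cos²(16°) = 0.924 I₀.
I₂ = I₁ cos²(118° − 83°) = 0.924 I₀ · cos²(35°) = 0.62 I₀.
Need I₃/I₀ = 0.174, so cos²(θ − 118°) = 0.174 / 0.62 = 0.2806.
θ − 118° = arccos(√0.2806) = 58.0°, giving θ ≈ 118 + 58.0 = 176.0°.

θ ≈ 176°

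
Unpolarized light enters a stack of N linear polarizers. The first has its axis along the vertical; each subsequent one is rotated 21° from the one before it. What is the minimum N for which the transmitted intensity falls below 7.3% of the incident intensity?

N = 15

First polarizer halves the unpolarized light: factor 1/2.
Each further stage multiplies by cos²(21°) = 0.8716.
After N polarizers: T = 0.5·0.8716^(N−1). Require T < 0.073 ⇒ N−1 > ln(0.073/0.5)/ln(0.8716) = 14.00, so N−1 ≥ 14 and N = 15.
Check: N=15 gives T = 0.07298 < 0.073; N=14 gives T = 0.08374.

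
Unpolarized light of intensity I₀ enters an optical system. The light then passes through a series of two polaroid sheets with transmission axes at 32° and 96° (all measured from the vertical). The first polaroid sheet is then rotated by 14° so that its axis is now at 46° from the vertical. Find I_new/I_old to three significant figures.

Before rotation:
Unpolarized light through the first polarizer → I₁ = ½ I₀, now polarized at 32°.
I₂ = I₁ cos²(96° − 32°) = 0.5 I₀ · cos²(64°) = 0.09608 I₀.
After rotation:
Unpolarized light through the first polarizer → I₁ = ½ I₀, now polarized at 46°.
I₂ = I₁ cos²(96° − 46°) = 0.5 I₀ · cos²(50°) = 0.2066 I₀.
Ratio = 0.2066 / 0.09608 = 2.15.

I_new/I_old ≈ 2.15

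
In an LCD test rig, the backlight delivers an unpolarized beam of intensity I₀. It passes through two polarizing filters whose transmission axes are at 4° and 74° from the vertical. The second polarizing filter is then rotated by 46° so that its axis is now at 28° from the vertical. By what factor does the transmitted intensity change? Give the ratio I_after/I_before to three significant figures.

I_new/I_old ≈ 7.13

Before rotation:
Unpolarized light through the first polarizer → I₁ = ½ I₀, now polarized at 4°.
I₂ = I₁ cos²(74° − 4°) = 0.5 I₀ · cos²(70°) = 0.05849 I₀.
After rotation:
Unpolarized light through the first polarizer → I₁ = ½ I₀, now polarized at 4°.
I₂ = I₁ cos²(28° − 4°) = 0.5 I₀ · cos²(24°) = 0.4173 I₀.
Ratio = 0.4173 / 0.05849 = 7.134.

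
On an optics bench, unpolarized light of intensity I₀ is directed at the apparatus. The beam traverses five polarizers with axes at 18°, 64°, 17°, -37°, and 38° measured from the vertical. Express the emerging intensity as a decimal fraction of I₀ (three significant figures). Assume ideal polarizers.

≈ 0.00260 I₀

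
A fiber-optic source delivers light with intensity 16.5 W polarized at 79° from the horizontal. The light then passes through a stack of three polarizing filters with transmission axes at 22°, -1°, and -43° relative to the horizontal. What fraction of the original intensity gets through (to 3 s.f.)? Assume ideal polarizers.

I₁ = 16.5 W · cos²(57°) = 4.894 W.
I₂ = I₁ · cos²(23°) = 4.894 · 0.8473 = 4.147 W.
I₃ = I₂ · cos²(42°) = 4.147 · 0.5523 = 2.29 W.
Transmitted fraction = 0.1388.

I/I₀ ≈ 0.139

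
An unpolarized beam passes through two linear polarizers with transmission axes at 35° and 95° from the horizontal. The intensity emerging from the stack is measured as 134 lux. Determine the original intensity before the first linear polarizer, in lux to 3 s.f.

I₀ ≈ 1070 lux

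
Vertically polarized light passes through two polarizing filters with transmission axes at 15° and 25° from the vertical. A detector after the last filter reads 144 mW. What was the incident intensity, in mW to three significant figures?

I₀ ≈ 159 mW

I₁ = I₀ cos²(15° − 0°) = I₀ cos²(15°) = 0.933 I₀.
I₂ = I₁ cos²(25° − 15°) = 0.933 I₀ · cos²(10°) = 0.9049 I₀.
So 144 mW = 0.9049 I₀, giving I₀ = 144/0.9049 = 159.1 mW.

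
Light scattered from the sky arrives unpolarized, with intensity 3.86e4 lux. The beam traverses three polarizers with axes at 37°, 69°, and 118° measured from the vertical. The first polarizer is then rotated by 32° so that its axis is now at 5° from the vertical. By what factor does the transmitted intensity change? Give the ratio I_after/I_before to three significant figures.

Before rotation:
Unpolarized light through the first polarizer → I₁ = ½ I₀, now polarized at 37°.
I₂ = I₁ cos²(69° − 37°) = 0.5 I₀ · cos²(32°) = 0.3596 I₀.
I₃ = I₂ cos²(118° − 69°) = 0.3596 I₀ · cos²(49°) = 0.1548 I₀.
After rotation:
Unpolarized light through the first polarizer → I₁ = ½ I₀, now polarized at 5°.
I₂ = I₁ cos²(69° − 5°) = 0.5 I₀ · cos²(64°) = 0.09608 I₀.
I₃ = I₂ cos²(118° − 69°) = 0.09608 I₀ · cos²(49°) = 0.04136 I₀.
Ratio = 0.04136 / 0.1548 = 0.2672.

I_new/I_old ≈ 0.267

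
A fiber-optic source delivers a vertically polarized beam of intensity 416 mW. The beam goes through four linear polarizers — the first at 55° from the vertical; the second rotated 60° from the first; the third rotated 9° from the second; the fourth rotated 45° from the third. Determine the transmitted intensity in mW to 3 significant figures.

I₁ = 416 mW · cos²(55°) = 136.9 mW.
I₂ = I₁ · cos²(60°) = 136.9 · 0.25 = 34.21 mW.
I₃ = I₂ · cos²(9°) = 34.21 · 0.9755 = 33.38 mW.
I₄ = I₃ · cos²(45°) = 33.38 · 0.5 = 16.69 mW.

I ≈ 16.7 mW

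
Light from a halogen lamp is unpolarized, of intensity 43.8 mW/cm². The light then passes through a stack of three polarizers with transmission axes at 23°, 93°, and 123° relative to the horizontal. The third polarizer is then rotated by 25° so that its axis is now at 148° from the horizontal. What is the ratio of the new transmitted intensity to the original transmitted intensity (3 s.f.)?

Before rotation:
Unpolarized light through the first polarizer → I₁ = ½ I₀, now polarized at 23°.
I₂ = I₁ cos²(93° − 23°) = 0.5 I₀ · cos²(70°) = 0.05849 I₀.
I₃ = I₂ cos²(123° − 93°) = 0.05849 I₀ · cos²(30°) = 0.04387 I₀.
After rotation:
Unpolarized light through the first polarizer → I₁ = ½ I₀, now polarized at 23°.
I₂ = I₁ cos²(93° − 23°) = 0.5 I₀ · cos²(70°) = 0.05849 I₀.
I₃ = I₂ cos²(148° − 93°) = 0.05849 I₀ · cos²(55°) = 0.01924 I₀.
Ratio = 0.01924 / 0.04387 = 0.4387.

I_new/I_old ≈ 0.439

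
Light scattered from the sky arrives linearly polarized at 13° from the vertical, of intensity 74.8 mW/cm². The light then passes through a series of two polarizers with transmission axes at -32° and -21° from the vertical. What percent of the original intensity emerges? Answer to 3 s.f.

I₁ = 74.8 mW/cm² · cos²(45°) = 37.4 mW/cm².
I₂ = I₁ · cos²(11°) = 37.4 · 0.9636 = 36.04 mW/cm².
That is 48.18% of the incident intensity.

≈ 48.2%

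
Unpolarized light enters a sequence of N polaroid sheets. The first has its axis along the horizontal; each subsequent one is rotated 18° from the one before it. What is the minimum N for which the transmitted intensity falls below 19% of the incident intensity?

N = 11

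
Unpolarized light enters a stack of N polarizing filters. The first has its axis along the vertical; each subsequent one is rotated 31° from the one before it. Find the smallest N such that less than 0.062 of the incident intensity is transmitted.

N = 8

First polarizer halves the unpolarized light: factor 1/2.
Each further stage multiplies by cos²(31°) = 0.7347.
After N polarizers: T = 0.5·0.7347^(N−1). Require T < 0.062 ⇒ N−1 > ln(0.062/0.5)/ln(0.7347) = 6.77, so N−1 ≥ 7 and N = 8.
Check: N=8 gives T = 0.05779 < 0.062; N=7 gives T = 0.07866.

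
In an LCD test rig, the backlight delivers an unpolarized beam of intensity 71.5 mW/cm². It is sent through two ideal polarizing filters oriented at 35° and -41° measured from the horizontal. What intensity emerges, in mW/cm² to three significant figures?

I ≈ 2.09 mW/cm²

Unpolarized light through the first polarizer → I₁ = 71.5 mW/cm²/2 = 35.75 mW/cm², polarized at 35°.
I₂ = I₁ · cos²(76°) = 35.75 · 0.05853 = 2.092 mW/cm².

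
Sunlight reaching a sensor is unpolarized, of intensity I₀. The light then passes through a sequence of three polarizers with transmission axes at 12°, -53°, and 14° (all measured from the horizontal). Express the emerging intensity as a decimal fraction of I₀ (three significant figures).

≈ 0.0136 I₀

Unpolarized light through the first polarizer → I₁ = ½ I₀, now polarized at 12°.
I₂ = I₁ cos²(-53° − 12°) = 0.5 I₀ · cos²(65°) = 0.0893 I₀.
I₃ = I₂ cos²(14° + 53°) = 0.0893 I₀ · cos²(67°) = 0.01363 I₀.
Transmitted fraction = 0.01363.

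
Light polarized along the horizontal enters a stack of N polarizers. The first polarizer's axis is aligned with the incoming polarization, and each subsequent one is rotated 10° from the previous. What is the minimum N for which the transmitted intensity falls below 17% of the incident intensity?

First polarizer is aligned with the polarization: full transmission.
Each further stage multiplies by cos²(10°) = 0.9698.
After N polarizers: T = 0.9698^(N−1). Require T < 0.17 ⇒ N−1 > ln(0.17)/ln(0.9698) = 57.87, so N−1 ≥ 58 and N = 59.
Check: N=59 gives T = 0.1693 < 0.17; N=58 gives T = 0.1746.

N = 59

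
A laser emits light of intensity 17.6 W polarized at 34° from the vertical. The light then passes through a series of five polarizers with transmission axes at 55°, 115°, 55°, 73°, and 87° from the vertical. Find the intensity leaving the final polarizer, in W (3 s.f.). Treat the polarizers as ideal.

I₁ = 17.6 W · cos²(21°) = 15.34 W.
I₂ = I₁ · cos²(60°) = 15.34 · 0.25 = 3.835 W.
I₃ = I₂ · cos²(60°) = 3.835 · 0.25 = 0.9587 W.
I₄ = I₃ · cos²(18°) = 0.9587 · 0.9045 = 0.8672 W.
I₅ = I₄ · cos²(14°) = 0.8672 · 0.9415 = 0.8164 W.

I ≈ 0.816 W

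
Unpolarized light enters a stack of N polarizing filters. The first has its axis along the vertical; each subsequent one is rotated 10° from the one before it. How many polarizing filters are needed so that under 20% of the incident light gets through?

N = 31

First polarizer halves the unpolarized light: factor 1/2.
Each further stage multiplies by cos²(10°) = 0.9698.
After N polarizers: T = 0.5·0.9698^(N−1). Require T < 0.20 ⇒ N−1 > ln(0.20/0.5)/ln(0.9698) = 29.93, so N−1 ≥ 30 and N = 31.
Check: N=31 gives T = 0.1996 < 0.20; N=30 gives T = 0.2058.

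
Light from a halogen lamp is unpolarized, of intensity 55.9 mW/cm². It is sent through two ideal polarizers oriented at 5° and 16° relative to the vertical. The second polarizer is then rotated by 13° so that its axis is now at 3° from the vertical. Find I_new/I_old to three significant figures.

Before rotation:
Unpolarized light through the first polarizer → I₁ = ½ I₀, now polarized at 5°.
I₂ = I₁ cos²(16° − 5°) = 0.5 I₀ · cos²(11°) = 0.4818 I₀.
After rotation:
Unpolarized light through the first polarizer → I₁ = ½ I₀, now polarized at 5°.
I₂ = I₁ cos²(3° − 5°) = 0.5 I₀ · cos²(2°) = 0.4994 I₀.
Ratio = 0.4994 / 0.4818 = 1.037.

I_new/I_old ≈ 1.04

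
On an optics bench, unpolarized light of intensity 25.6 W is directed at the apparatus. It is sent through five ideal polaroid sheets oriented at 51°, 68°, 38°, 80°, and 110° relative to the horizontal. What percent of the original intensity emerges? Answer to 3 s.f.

≈ 14.2%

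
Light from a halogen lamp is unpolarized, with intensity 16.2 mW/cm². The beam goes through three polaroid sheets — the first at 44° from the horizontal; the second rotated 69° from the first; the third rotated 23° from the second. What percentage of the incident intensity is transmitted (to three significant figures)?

≈ 5.44%

Unpolarized light through the first polarizer → I₁ = 16.2 mW/cm²/2 = 8.1 mW/cm², polarized at 44°.
I₂ = I₁ · cos²(69°) = 8.1 · 0.1284 = 1.04 mW/cm².
I₃ = I₂ · cos²(23°) = 1.04 · 0.8473 = 0.8814 mW/cm².
That is 5.441% of the incident intensity.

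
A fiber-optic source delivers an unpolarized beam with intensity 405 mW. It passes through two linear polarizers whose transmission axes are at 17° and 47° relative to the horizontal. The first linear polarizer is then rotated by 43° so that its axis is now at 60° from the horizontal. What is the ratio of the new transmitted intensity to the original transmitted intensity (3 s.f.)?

I_new/I_old ≈ 1.27

Before rotation:
Unpolarized light through the first polarizer → I₁ = ½ I₀, now polarized at 17°.
I₂ = I₁ cos²(47° − 17°) = 0.5 I₀ · cos²(30°) = 0.375 I₀.
After rotation:
Unpolarized light through the first polarizer → I₁ = ½ I₀, now polarized at 60°.
I₂ = I₁ cos²(47° − 60°) = 0.5 I₀ · cos²(13°) = 0.4747 I₀.
Ratio = 0.4747 / 0.375 = 1.266.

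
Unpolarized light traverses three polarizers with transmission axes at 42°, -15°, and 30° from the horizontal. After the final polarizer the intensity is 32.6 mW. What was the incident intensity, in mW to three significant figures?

Unpolarized light through the first polarizer → I₁ = ½ I₀, now polarized at 42°.
I₂ = I₁ cos²(-15° − 42°) = 0.5 I₀ · cos²(57°) = 0.1483 I₀.
I₃ = I₂ cos²(30° + 15°) = 0.1483 I₀ · cos²(45°) = 0.07416 I₀.
So 32.6 mW = 0.07416 I₀, giving I₀ = 32.6/0.07416 = 439.6 mW.

I₀ ≈ 440 mW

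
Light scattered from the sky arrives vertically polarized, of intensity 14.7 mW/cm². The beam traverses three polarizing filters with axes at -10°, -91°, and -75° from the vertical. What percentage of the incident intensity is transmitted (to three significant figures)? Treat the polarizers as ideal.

≈ 2.19%

I₁ = 14.7 mW/cm² · cos²(10°) = 14.26 mW/cm².
I₂ = I₁ · cos²(81°) = 14.26 · 0.02447 = 0.3489 mW/cm².
I₃ = I₂ · cos²(16°) = 0.3489 · 0.924 = 0.3224 mW/cm².
That is 2.193% of the incident intensity.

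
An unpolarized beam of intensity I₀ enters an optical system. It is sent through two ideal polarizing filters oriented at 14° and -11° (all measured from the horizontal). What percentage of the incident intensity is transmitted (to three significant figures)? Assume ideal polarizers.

≈ 41.1%

Unpolarized light through the first polarizer → I₁ = ½ I₀, now polarized at 14°.
I₂ = I₁ cos²(-11° − 14°) = 0.5 I₀ · cos²(25°) = 0.4107 I₀.
That is 41.07% of the incident intensity.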